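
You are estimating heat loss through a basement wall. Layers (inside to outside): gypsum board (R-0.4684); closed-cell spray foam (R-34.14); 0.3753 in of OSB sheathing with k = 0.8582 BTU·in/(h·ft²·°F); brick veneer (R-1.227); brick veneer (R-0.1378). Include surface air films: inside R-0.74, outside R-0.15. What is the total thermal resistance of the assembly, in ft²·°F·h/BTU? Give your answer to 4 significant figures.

0.3753/0.8582 = 0.43731
R_total = 0.74 + 0.4684 + 34.14 + 0.43731 + 1.227 + 0.1378 + 0.15 = 37.301 ft²·°F·h/BTU

37.30 ft²·°F·h/BTU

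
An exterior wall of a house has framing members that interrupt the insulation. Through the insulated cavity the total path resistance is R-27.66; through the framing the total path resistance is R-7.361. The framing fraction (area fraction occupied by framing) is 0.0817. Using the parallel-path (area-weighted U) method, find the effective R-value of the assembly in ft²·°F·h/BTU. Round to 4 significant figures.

U_eff = 0.9183/27.66 + 0.0817/7.361 = 0.0332 + 0.011099 = 0.044299
R_eff = 1/U_eff = 22.574 ft²·°F·h/BTU

22.57 ft²·°F·h/BTU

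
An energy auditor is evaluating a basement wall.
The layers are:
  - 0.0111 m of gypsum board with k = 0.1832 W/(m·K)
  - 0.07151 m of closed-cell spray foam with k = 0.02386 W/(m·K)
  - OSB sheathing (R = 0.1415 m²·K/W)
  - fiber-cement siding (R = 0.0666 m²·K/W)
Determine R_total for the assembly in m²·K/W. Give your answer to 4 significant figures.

0.0111/0.1832 = 0.06059
0.07151/0.02386 = 2.9971
R_total = 0.06059 + 2.9971 + 0.1415 + 0.0666 = 3.2658 m²·K/W

3.266 m²·K/W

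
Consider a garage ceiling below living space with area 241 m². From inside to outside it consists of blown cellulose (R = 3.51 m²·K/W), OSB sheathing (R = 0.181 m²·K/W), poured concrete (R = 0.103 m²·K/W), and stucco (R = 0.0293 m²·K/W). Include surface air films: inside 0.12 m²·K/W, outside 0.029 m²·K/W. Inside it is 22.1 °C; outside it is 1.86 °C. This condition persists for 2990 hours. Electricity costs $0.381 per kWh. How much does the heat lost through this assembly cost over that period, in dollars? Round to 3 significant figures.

R_total = 0.12 + 3.51 + 0.181 + 0.103 + 0.0293 + 0.029 = 3.972 m²·K/W
Q = 241 × (22.1 − 1.86) / 3.972 = 1228 W
E = 1228 W × 2990 h / 1000 = 3672 kWh
Cost = 3672 × 0.381 = $1399

1400 dollars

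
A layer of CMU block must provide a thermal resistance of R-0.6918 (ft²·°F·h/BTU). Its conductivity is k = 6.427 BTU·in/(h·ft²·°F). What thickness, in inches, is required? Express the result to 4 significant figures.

L = R × k = 0.6918 × 6.427 = 4.4462 in

4.446 in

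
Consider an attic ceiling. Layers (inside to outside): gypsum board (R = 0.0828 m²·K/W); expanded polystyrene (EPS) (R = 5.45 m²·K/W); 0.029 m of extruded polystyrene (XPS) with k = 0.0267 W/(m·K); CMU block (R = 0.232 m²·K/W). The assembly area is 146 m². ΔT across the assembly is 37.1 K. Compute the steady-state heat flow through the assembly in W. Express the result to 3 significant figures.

0.029/0.0267 = 1.086
R_total = 0.0828 + 5.45 + 1.086 + 0.232 = 6.851 m²·K/W
Q = A·ΔT/R = 146 × 37.1 / 6.851 = 790.6 W

791 W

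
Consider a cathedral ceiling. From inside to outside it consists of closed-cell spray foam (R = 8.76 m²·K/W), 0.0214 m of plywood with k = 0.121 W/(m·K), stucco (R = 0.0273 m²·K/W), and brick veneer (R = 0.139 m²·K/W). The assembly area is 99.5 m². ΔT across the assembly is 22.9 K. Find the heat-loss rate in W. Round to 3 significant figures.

0.0214/0.121 = 0.1769
R_total = 8.76 + 0.1769 + 0.0273 + 0.139 = 9.103 m²·K/W
Q = A·ΔT/R = 99.5 × 22.9 / 9.103 = 250.3 W

250 W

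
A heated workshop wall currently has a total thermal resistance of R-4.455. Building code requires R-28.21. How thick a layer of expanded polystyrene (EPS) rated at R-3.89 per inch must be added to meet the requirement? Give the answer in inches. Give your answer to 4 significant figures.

6.107 in

ΔR = 28.21 − 4.455 = 23.755 ft²·°F·h/BTU
L = ΔR / (R/in) = 23.755/3.89 = 6.1067 in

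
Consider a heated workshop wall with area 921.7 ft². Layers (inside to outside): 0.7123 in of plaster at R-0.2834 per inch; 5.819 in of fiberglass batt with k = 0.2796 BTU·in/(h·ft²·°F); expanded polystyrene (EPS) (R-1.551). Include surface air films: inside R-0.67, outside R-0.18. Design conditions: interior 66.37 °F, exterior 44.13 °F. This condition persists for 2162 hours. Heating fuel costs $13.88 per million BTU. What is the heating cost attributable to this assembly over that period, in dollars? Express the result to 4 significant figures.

26.27 dollars

0.7123 × 0.2834 = 0.20187
5.819/0.2796 = 20.812
R_total = 0.67 + 0.20187 + 20.812 + 1.551 + 0.18 = 23.415 ft²·°F·h/BTU
Q = 921.7 × (66.37 − 44.13) / 23.415 = 875.46 BTU/h
E = 875.46 × 2162 = 1892700 BTU
Cost = 1892700/10⁶ × 13.88 = $26.271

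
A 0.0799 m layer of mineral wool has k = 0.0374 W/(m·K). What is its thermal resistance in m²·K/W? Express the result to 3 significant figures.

2.14 m²·K/W

R = L/k = 0.0799/0.0374 = 2.136 m²·K/W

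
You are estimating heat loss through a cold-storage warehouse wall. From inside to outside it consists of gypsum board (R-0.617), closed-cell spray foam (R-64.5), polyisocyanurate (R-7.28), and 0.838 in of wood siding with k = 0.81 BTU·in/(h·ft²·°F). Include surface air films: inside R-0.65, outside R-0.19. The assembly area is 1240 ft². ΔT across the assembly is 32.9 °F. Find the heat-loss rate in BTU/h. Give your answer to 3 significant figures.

549 BTU/h

0.838/0.81 = 1.035
R_total = 0.65 + 0.617 + 64.5 + 7.28 + 1.035 + 0.19 = 74.27 ft²·°F·h/BTU
Q = A·ΔT/R = 1240 × 32.9 / 74.27 = 549.3 BTU/h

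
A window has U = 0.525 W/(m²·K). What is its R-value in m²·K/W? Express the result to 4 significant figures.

R = 1/U = 1/0.525 = 1.9048

1.905 m²·K/W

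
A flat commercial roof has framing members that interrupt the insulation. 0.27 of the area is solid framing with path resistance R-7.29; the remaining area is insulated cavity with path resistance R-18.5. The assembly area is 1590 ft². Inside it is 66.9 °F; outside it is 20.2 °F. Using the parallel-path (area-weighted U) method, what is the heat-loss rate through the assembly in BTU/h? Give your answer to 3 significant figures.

U_eff = 0.73/18.5 + 0.27/7.29 = 0.03946 + 0.03704 = 0.0765
R_eff = 1/U_eff = 13.07 ft²·°F·h/BTU
Q = 1590 × (66.9 − 20.2) / 13.07 = 5680 BTU/h

5680 BTU/h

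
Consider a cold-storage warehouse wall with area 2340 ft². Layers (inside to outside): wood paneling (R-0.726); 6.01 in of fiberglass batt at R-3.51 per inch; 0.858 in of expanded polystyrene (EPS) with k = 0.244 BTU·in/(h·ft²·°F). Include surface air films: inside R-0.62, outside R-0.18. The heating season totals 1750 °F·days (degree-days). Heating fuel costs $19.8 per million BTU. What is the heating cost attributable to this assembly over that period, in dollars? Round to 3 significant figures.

74.5 dollars

6.01 × 3.51 = 21.1
0.858/0.244 = 3.516
R_total = 0.62 + 0.726 + 21.1 + 3.516 + 0.18 = 26.14 ft²·°F·h/BTU
E = A × HDD × 24 / R = 2340 × 1750 × 24 / 26.14 = 3760000 BTU
Cost = 3760000/10⁶ × 19.8 = $74.45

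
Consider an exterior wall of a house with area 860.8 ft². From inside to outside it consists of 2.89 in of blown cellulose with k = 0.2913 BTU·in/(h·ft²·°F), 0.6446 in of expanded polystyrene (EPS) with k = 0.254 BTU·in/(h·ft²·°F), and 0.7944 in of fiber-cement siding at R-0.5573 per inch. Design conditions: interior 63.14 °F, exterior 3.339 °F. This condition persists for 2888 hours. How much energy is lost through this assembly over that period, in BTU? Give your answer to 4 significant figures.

2.89/0.2913 = 9.921
0.6446/0.254 = 2.5378
0.7944 × 0.5573 = 0.44272
R_total = 9.921 + 2.5378 + 0.44272 = 12.902 ft²·°F·h/BTU
Q = 860.8 × (63.14 − 3.339) / 12.902 = 3990 BTU/h
E = 3990 × 2888 = 11523000 BTU

11520000 BTU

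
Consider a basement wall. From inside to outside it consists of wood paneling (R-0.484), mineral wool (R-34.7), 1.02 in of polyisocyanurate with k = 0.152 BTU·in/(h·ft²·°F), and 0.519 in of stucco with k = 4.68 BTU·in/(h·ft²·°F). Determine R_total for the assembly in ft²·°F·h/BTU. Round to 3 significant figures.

42.0 ft²·°F·h/BTU

1.02/0.152 = 6.711
0.519/4.68 = 0.1109
R_total = 0.484 + 34.7 + 6.711 + 0.1109 = 42.01 ft²·°F·h/BTU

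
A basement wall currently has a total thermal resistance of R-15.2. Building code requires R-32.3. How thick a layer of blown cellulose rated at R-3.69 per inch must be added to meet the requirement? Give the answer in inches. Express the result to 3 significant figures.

ΔR = 32.3 − 15.2 = 17.1 ft²·°F·h/BTU
L = ΔR / (R/in) = 17.1/3.69 = 4.634 in

4.63 in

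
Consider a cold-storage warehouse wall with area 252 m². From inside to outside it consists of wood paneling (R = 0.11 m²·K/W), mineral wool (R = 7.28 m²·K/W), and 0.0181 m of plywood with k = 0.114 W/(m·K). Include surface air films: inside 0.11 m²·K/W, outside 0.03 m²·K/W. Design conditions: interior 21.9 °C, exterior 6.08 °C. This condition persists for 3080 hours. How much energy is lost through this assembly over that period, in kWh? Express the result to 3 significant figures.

0.0181/0.114 = 0.1588
R_total = 0.11 + 0.11 + 7.28 + 0.1588 + 0.03 = 7.689 m²·K/W
Q = 252 × (21.9 − 6.08) / 7.689 = 518.5 W
E = 518.5 W × 3080 h / 1000 = 1597 kWh

1600 kWh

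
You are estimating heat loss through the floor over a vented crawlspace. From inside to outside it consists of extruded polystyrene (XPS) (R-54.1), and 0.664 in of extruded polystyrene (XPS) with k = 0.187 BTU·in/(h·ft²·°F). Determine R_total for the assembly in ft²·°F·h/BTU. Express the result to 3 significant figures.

57.7 ft²·°F·h/BTU

0.664/0.187 = 3.551
R_total = 54.1 + 3.551 = 57.65 ft²·°F·h/BTU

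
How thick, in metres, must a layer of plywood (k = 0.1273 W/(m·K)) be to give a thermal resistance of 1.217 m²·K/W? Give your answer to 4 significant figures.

0.1549 m

L = R·k = 1.217 × 0.1273 = 0.15492 m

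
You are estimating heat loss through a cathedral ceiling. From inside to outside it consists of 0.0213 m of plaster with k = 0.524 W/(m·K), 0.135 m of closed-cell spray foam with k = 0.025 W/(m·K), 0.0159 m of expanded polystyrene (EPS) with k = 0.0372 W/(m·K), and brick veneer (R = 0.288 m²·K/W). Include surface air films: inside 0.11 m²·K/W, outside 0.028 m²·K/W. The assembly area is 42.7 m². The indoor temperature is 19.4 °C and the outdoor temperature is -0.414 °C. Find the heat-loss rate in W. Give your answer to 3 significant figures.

0.0213/0.524 = 0.04065
0.135/0.025 = 5.4
0.0159/0.0372 = 0.4274
R_total = 0.11 + 0.04065 + 5.4 + 0.4274 + 0.288 + 0.028 = 6.294 m²·K/W
Q = A·ΔT/R = 42.7 × (19.4 − (-0.414)) / 6.294 = 134.4 W

134 W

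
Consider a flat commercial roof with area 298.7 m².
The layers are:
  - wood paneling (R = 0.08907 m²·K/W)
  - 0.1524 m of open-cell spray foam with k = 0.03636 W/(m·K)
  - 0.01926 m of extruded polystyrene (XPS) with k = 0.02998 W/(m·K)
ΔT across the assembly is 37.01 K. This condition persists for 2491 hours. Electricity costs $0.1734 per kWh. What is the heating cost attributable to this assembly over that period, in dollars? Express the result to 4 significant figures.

970.0 dollars

0.1524/0.03636 = 4.1914
0.01926/0.02998 = 0.64243
R_total = 0.08907 + 4.1914 + 0.64243 = 4.9229 m²·K/W
Q = 298.7 × 37.01 / 4.9229 = 2245.6 W
E = 2245.6 W × 2491 h / 1000 = 5593.8 kWh
Cost = 5593.8 × 0.1734 = $969.96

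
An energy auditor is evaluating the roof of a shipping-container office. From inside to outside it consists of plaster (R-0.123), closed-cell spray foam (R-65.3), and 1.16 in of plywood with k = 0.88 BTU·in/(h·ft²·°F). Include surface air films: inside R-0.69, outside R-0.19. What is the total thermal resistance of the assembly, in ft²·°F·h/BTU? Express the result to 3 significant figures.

67.6 ft²·°F·h/BTU

1.16/0.88 = 1.318
R_total = 0.69 + 0.123 + 65.3 + 1.318 + 0.19 = 67.62 ft²·°F·h/BTU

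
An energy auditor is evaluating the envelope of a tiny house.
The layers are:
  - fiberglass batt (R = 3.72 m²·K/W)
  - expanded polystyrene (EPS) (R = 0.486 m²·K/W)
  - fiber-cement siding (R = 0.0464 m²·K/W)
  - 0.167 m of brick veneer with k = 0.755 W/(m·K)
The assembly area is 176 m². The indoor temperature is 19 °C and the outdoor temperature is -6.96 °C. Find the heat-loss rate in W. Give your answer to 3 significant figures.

0.167/0.755 = 0.2212
R_total = 3.72 + 0.486 + 0.0464 + 0.2212 = 4.474 m²·K/W
Q = A·ΔT/R = 176 × (19 − (-6.96)) / 4.474 = 1021 W

1020 W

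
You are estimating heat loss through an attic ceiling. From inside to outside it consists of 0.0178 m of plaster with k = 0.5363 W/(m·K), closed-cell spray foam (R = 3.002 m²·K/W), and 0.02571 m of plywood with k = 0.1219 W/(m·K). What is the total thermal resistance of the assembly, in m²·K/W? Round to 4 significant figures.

0.0178/0.5363 = 0.03319
0.02571/0.1219 = 0.21091
R_total = 0.03319 + 3.002 + 0.21091 = 3.2461 m²·K/W

3.246 m²·K/W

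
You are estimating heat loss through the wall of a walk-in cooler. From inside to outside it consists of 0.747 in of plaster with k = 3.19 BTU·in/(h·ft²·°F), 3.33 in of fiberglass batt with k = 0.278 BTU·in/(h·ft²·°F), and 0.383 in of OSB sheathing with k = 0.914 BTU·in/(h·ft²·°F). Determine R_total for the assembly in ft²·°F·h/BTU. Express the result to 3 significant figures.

12.6 ft²·°F·h/BTU

0.747/3.19 = 0.2342
3.33/0.278 = 11.98
0.383/0.914 = 0.419
R_total = 0.2342 + 11.98 + 0.419 = 12.63 ft²·°F·h/BTU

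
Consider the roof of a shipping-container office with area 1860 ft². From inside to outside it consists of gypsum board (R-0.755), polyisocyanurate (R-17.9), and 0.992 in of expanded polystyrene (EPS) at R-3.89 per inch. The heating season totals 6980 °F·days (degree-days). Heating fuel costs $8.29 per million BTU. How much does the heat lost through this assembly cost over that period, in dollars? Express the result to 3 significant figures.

0.992 × 3.89 = 3.859
R_total = 0.755 + 17.9 + 3.859 = 22.51 ft²·°F·h/BTU
E = A × HDD × 24 / R = 1860 × 6980 × 24 / 22.51 = 13840000 BTU
Cost = 13840000/10⁶ × 8.29 = $114.7

115 dollars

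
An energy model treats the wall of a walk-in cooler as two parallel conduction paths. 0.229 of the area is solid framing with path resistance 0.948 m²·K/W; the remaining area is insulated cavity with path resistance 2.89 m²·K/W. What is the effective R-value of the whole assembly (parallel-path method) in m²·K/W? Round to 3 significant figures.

U_eff = 0.771/2.89 + 0.229/0.948 = 0.2668 + 0.2416 = 0.5083
R_eff = 1/U_eff = 1.967 m²·K/W

1.97 m²·K/W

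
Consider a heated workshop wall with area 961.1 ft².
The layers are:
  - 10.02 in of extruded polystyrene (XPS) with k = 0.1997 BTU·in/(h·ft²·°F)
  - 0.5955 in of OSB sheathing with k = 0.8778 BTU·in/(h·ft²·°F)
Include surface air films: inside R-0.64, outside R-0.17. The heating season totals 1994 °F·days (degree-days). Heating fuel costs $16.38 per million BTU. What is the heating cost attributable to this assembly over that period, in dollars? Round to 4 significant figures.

10.02/0.1997 = 50.175
0.5955/0.8778 = 0.6784
R_total = 0.64 + 50.175 + 0.6784 + 0.17 = 51.664 ft²·°F·h/BTU
E = A × HDD × 24 / R = 961.1 × 1994 × 24 / 51.664 = 890270 BTU
Cost = 890270/10⁶ × 16.38 = $14.583

14.58 dollars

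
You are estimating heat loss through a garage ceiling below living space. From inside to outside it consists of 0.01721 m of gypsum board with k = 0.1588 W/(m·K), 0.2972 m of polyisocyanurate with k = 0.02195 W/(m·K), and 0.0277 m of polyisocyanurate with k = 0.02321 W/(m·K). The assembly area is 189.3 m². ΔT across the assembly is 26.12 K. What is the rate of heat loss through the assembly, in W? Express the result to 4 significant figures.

333.2 W

0.01721/0.1588 = 0.10838
0.2972/0.02195 = 13.54
0.0277/0.02321 = 1.1935
R_total = 0.10838 + 13.54 + 1.1935 = 14.842 m²·K/W
Q = A·ΔT/R = 189.3 × 26.12 / 14.842 = 333.15 W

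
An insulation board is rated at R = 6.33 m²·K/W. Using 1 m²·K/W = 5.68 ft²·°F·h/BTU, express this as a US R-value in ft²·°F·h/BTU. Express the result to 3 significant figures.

36.0 ft²·°F·h/BTU

R_US = 6.33 × 5.68 = 35.95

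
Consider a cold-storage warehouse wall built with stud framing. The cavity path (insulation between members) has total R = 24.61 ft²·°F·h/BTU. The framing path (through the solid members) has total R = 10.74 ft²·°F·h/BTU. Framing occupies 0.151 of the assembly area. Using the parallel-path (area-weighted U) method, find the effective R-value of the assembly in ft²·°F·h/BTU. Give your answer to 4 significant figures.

U_eff = 0.849/24.61 + 0.151/10.74 = 0.034498 + 0.01406 = 0.048558
R_eff = 1/U_eff = 20.594 ft²·°F·h/BTU

20.59 ft²·°F·h/BTU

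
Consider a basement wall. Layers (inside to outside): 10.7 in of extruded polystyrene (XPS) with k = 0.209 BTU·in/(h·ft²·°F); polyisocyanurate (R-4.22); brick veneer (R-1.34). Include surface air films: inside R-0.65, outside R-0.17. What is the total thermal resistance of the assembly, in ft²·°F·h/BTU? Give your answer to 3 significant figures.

57.6 ft²·°F·h/BTU

10.7/0.209 = 51.2
R_total = 0.65 + 51.2 + 4.22 + 1.34 + 0.17 = 57.58 ft²·°F·h/BTU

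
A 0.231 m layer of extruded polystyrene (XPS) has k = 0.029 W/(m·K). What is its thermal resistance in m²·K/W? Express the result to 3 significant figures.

R = L/k = 0.231/0.029 = 7.966 m²·K/W

7.97 m²·K/W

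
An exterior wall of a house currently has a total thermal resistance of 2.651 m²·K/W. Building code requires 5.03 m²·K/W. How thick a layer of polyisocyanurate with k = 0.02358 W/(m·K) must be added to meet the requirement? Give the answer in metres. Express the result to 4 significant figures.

0.05610 m

ΔR = 5.03 − 2.651 = 2.379 m²·K/W
L = ΔR × k = 2.379 × 0.02358 = 0.056097 m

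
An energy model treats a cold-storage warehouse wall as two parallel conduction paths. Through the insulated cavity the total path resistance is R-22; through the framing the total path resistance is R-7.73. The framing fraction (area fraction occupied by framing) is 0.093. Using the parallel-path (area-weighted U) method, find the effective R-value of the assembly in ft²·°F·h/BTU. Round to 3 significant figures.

18.8 ft²·°F·h/BTU

U_eff = 0.907/22 + 0.093/7.73 = 0.04123 + 0.01203 = 0.05326
R_eff = 1/U_eff = 18.78 ft²·°F·h/BTU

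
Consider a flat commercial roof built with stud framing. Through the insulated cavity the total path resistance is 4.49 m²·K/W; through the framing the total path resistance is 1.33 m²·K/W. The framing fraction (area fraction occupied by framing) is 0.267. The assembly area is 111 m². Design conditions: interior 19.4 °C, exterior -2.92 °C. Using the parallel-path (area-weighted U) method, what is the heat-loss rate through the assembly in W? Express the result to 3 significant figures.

U_eff = 0.733/4.49 + 0.267/1.33 = 0.1633 + 0.2008 = 0.364
R_eff = 1/U_eff = 2.747 m²·K/W
Q = 111 × (19.4 − (-2.92)) / 2.747 = 901.8 W

902 W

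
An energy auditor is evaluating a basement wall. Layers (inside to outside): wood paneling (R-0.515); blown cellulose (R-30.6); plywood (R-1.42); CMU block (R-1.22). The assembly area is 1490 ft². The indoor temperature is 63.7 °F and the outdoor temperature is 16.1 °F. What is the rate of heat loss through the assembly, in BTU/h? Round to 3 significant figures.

2100 BTU/h

R_total = 0.515 + 30.6 + 1.42 + 1.22 = 33.76 ft²·°F·h/BTU
Q = A·ΔT/R = 1490 × (63.7 − 16.1) / 33.76 = 2101 BTU/h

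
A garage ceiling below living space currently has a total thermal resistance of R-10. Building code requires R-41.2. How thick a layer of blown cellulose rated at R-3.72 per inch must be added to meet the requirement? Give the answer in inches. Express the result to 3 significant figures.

8.39 in

ΔR = 41.2 − 10 = 31.2 ft²·°F·h/BTU
L = ΔR / (R/in) = 31.2/3.72 = 8.387 in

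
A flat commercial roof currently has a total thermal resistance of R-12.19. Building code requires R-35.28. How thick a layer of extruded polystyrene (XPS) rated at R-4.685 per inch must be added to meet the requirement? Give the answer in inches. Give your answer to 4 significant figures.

ΔR = 35.28 − 12.19 = 23.09 ft²·°F·h/BTU
L = ΔR / (R/in) = 23.09/4.685 = 4.9285 in

4.928 in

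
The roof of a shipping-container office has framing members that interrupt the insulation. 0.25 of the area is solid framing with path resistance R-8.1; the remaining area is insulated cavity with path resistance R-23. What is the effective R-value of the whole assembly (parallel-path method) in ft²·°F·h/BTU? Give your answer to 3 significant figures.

15.8 ft²·°F·h/BTU

U_eff = 0.75/23 + 0.25/8.1 = 0.03261 + 0.03086 = 0.06347
R_eff = 1/U_eff = 15.75 ft²·°F·h/BTU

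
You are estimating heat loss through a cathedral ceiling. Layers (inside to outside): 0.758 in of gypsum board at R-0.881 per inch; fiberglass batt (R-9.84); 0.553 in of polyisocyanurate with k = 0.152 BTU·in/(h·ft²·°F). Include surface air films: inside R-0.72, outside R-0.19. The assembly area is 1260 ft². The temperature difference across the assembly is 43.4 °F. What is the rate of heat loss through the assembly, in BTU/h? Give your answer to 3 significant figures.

0.758 × 0.881 = 0.6678
0.553/0.152 = 3.638
R_total = 0.72 + 0.6678 + 9.84 + 3.638 + 0.19 = 15.06 ft²·°F·h/BTU
Q = A·ΔT/R = 1260 × 43.4 / 15.06 = 3632 BTU/h

3630 BTU/h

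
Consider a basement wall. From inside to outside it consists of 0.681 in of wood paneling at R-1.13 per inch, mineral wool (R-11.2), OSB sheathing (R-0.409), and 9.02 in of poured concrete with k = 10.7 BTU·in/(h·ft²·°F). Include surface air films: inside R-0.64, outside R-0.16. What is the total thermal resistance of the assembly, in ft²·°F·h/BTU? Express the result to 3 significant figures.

14.0 ft²·°F·h/BTU

0.681 × 1.13 = 0.7695
9.02/10.7 = 0.843
R_total = 0.64 + 0.7695 + 11.2 + 0.409 + 0.843 + 0.16 = 14.02 ft²·°F·h/BTU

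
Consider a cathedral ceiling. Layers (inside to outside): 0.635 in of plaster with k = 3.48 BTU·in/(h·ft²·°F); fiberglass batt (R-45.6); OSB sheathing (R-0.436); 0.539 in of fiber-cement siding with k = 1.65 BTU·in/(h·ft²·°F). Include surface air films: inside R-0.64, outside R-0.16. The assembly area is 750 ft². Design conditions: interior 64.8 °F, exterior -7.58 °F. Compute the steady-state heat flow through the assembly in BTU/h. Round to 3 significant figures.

1150 BTU/h

0.635/3.48 = 0.1825
0.539/1.65 = 0.3267
R_total = 0.64 + 0.1825 + 45.6 + 0.436 + 0.3267 + 0.16 = 47.35 ft²·°F·h/BTU
Q = A·ΔT/R = 750 × (64.8 − (-7.58)) / 47.35 = 1147 BTU/h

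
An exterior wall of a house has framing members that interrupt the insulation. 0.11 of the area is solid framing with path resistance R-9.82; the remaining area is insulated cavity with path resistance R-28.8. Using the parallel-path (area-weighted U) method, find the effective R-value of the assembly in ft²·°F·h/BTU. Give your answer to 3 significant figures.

23.8 ft²·°F·h/BTU

U_eff = 0.89/28.8 + 0.11/9.82 = 0.0309 + 0.0112 = 0.0421
R_eff = 1/U_eff = 23.75 ft²·°F·h/BTU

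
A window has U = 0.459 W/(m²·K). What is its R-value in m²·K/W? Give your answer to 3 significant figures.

R = 1/U = 1/0.459 = 2.179

2.18 m²·K/W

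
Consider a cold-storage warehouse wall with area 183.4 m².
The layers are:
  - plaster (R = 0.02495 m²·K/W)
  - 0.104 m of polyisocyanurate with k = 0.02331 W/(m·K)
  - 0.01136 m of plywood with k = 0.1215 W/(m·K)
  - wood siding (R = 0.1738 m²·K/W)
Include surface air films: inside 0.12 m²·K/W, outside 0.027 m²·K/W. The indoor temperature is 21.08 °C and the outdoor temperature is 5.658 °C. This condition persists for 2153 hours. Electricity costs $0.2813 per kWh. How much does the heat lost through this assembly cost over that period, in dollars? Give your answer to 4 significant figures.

0.104/0.02331 = 4.4616
0.01136/0.1215 = 0.093498
R_total = 0.12 + 0.02495 + 4.4616 + 0.093498 + 0.1738 + 0.027 = 4.9009 m²·K/W
Q = 183.4 × (21.08 − 5.658) / 4.9009 = 577.12 W
E = 577.12 W × 2153 h / 1000 = 1242.5 kWh
Cost = 1242.5 × 0.2813 = $349.53

349.5 dollars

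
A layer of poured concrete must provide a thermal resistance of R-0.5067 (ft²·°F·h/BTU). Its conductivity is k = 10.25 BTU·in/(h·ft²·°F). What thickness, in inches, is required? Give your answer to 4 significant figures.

L = R × k = 0.5067 × 10.25 = 5.1937 in

5.194 in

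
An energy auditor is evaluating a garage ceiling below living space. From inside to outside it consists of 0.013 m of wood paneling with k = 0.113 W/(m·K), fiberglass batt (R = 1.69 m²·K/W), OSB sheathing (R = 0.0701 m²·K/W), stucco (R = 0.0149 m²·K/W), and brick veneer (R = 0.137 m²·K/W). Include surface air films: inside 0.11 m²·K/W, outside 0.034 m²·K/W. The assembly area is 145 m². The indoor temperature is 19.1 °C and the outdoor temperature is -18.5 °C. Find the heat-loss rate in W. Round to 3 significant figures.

0.013/0.113 = 0.115
R_total = 0.11 + 0.115 + 1.69 + 0.0701 + 0.0149 + 0.137 + 0.034 = 2.171 m²·K/W
Q = A·ΔT/R = 145 × (19.1 − (-18.5)) / 2.171 = 2511 W

2510 W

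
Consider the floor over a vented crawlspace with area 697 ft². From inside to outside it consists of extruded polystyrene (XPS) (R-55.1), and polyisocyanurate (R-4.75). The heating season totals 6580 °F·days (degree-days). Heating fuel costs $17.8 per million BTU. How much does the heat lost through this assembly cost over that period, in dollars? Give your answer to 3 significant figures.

R_total = 55.1 + 4.75 = 59.85 ft²·°F·h/BTU
E = A × HDD × 24 / R = 697 × 6580 × 24 / 59.85 = 1839000 BTU
Cost = 1839000/10⁶ × 17.8 = $32.74

32.7 dollars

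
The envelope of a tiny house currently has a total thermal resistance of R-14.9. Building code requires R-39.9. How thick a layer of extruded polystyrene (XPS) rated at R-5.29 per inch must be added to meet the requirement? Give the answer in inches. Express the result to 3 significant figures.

4.73 in

ΔR = 39.9 − 14.9 = 25 ft²·°F·h/BTU
L = ΔR / (R/in) = 25/5.29 = 4.726 in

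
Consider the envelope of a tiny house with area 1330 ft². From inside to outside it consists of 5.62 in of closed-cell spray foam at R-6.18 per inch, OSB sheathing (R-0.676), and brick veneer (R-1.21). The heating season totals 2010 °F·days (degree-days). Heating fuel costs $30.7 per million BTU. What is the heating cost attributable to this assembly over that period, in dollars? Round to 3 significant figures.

53.8 dollars

5.62 × 6.18 = 34.73
R_total = 34.73 + 0.676 + 1.21 = 36.62 ft²·°F·h/BTU
E = A × HDD × 24 / R = 1330 × 2010 × 24 / 36.62 = 1752000 BTU
Cost = 1752000/10⁶ × 30.7 = $53.79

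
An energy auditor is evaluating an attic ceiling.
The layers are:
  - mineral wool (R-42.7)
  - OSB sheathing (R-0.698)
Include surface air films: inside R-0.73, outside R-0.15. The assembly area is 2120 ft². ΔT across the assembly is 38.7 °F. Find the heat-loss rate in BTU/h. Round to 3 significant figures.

1850 BTU/h

R_total = 0.73 + 42.7 + 0.698 + 0.15 = 44.28 ft²·°F·h/BTU
Q = A·ΔT/R = 2120 × 38.7 / 44.28 = 1853 BTU/h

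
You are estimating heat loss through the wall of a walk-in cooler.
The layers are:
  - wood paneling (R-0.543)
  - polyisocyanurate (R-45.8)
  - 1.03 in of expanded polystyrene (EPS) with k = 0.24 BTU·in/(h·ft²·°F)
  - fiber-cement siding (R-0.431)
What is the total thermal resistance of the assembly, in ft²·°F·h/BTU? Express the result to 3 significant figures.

1.03/0.24 = 4.292
R_total = 0.543 + 45.8 + 4.292 + 0.431 = 51.07 ft²·°F·h/BTU

51.1 ft²·°F·h/BTU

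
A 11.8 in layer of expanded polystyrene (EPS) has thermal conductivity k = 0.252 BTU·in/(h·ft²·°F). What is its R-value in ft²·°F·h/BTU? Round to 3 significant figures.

R = L/k = 11.8/0.252 = 46.83 ft²·°F·h/BTU

46.8 ft²·°F·h/BTU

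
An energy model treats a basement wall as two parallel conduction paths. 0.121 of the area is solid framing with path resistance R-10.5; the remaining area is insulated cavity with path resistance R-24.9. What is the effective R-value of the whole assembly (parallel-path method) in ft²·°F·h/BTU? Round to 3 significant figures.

U_eff = 0.879/24.9 + 0.121/10.5 = 0.0353 + 0.01152 = 0.04683
R_eff = 1/U_eff = 21.36 ft²·°F·h/BTU

21.4 ft²·°F·h/BTU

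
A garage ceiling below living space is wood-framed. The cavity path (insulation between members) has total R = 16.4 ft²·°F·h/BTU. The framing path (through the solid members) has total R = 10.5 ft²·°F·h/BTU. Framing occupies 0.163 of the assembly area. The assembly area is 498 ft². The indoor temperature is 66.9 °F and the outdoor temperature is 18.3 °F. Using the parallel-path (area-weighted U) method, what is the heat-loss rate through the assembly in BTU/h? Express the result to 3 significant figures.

1610 BTU/h

U_eff = 0.837/16.4 + 0.163/10.5 = 0.05104 + 0.01552 = 0.06656
R_eff = 1/U_eff = 15.02 ft²·°F·h/BTU
Q = 498 × (66.9 − 18.3) / 15.02 = 1611 BTU/h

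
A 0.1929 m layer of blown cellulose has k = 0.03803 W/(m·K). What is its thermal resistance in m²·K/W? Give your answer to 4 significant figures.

R = L/k = 0.1929/0.03803 = 5.0723 m²·K/W

5.072 m²·K/W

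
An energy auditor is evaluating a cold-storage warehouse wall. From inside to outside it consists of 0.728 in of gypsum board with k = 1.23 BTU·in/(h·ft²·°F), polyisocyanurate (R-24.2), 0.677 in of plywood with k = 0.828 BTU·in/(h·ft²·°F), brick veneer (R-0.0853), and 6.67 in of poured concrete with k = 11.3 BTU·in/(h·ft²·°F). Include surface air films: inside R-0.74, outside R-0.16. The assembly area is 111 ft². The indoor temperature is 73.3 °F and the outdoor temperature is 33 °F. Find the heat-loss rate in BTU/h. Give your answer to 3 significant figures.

0.728/1.23 = 0.5919
0.677/0.828 = 0.8176
6.67/11.3 = 0.5903
R_total = 0.74 + 0.5919 + 24.2 + 0.8176 + 0.0853 + 0.5903 + 0.16 = 27.19 ft²·°F·h/BTU
Q = A·ΔT/R = 111 × (73.3 − 33) / 27.19 = 164.5 BTU/h

165 BTU/h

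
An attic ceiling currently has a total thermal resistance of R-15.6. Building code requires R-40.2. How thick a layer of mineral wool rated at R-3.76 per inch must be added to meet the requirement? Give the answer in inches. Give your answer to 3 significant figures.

ΔR = 40.2 − 15.6 = 24.6 ft²·°F·h/BTU
L = ΔR / (R/in) = 24.6/3.76 = 6.543 in

6.54 in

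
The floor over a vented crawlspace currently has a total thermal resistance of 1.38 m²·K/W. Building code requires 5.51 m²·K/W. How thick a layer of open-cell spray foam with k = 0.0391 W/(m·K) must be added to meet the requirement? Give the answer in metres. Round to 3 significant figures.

0.161 m

ΔR = 5.51 − 1.38 = 4.13 m²·K/W
L = ΔR × k = 4.13 × 0.0391 = 0.1615 m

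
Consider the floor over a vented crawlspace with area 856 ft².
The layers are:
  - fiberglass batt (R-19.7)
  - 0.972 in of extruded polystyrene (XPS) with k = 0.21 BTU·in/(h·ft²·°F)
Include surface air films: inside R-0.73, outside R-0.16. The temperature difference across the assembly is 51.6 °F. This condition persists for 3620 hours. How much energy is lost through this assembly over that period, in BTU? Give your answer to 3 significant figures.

0.972/0.21 = 4.629
R_total = 0.73 + 19.7 + 4.629 + 0.16 = 25.22 ft²·°F·h/BTU
Q = 856 × 51.6 / 25.22 = 1751 BTU/h
E = 1751 × 3620 = 6340000 BTU

6340000 BTU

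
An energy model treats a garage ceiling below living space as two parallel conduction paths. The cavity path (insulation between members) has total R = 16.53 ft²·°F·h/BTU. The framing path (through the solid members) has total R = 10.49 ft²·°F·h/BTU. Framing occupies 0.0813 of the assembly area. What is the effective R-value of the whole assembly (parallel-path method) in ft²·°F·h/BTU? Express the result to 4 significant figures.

15.79 ft²·°F·h/BTU

U_eff = 0.9187/16.53 + 0.0813/10.49 = 0.055578 + 0.0077502 = 0.063328
R_eff = 1/U_eff = 15.791 ft²·°F·h/BTU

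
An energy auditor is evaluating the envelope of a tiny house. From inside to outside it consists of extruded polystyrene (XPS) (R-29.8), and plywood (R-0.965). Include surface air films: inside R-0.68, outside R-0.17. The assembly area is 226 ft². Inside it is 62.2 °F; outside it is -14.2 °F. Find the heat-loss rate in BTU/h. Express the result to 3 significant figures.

546 BTU/h

R_total = 0.68 + 29.8 + 0.965 + 0.17 = 31.62 ft²·°F·h/BTU
Q = A·ΔT/R = 226 × (62.2 − (-14.2)) / 31.62 = 546.1 BTU/h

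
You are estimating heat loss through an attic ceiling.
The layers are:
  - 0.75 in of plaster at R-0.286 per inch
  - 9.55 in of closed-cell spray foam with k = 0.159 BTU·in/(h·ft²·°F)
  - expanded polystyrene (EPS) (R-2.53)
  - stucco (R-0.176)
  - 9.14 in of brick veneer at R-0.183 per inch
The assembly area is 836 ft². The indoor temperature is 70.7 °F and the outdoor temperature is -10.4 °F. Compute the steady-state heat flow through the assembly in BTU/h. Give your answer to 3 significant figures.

1050 BTU/h

0.75 × 0.286 = 0.2145
9.55/0.159 = 60.06
9.14 × 0.183 = 1.673
R_total = 0.2145 + 60.06 + 2.53 + 0.176 + 1.673 = 64.66 ft²·°F·h/BTU
Q = A·ΔT/R = 836 × (70.7 − (-10.4)) / 64.66 = 1049 BTU/h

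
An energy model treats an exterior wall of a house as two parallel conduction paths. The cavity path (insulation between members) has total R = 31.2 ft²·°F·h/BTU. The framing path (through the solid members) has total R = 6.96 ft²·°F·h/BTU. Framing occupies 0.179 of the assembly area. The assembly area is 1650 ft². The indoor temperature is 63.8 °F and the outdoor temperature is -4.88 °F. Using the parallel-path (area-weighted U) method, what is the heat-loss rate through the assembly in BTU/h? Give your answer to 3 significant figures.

5900 BTU/h

U_eff = 0.821/31.2 + 0.179/6.96 = 0.02631 + 0.02572 = 0.05203
R_eff = 1/U_eff = 19.22 ft²·°F·h/BTU
Q = 1650 × (63.8 − (-4.88)) / 19.22 = 5896 BTU/h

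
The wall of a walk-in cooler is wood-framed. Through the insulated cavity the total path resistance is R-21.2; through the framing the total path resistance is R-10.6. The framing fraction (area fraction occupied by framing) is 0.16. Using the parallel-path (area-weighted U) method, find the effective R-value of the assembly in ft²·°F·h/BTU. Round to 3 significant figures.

U_eff = 0.84/21.2 + 0.16/10.6 = 0.03962 + 0.01509 = 0.05472
R_eff = 1/U_eff = 18.28 ft²·°F·h/BTU

18.3 ft²·°F·h/BTU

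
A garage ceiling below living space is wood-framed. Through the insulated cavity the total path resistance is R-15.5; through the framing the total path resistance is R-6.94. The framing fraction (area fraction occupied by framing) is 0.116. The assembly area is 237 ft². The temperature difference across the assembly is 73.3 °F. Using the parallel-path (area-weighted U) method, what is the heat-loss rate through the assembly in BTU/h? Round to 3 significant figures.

1280 BTU/h

U_eff = 0.884/15.5 + 0.116/6.94 = 0.05703 + 0.01671 = 0.07375
R_eff = 1/U_eff = 13.56 ft²·°F·h/BTU
Q = 237 × 73.3 / 13.56 = 1281 BTU/h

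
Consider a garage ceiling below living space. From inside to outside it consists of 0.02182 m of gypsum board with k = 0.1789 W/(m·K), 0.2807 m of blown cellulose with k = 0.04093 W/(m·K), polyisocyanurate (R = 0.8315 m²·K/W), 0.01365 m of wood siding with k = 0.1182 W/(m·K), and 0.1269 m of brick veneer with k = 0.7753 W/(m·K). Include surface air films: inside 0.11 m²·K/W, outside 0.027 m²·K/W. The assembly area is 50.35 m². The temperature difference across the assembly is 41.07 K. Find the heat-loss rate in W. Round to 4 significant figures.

0.02182/0.1789 = 0.12197
0.2807/0.04093 = 6.8581
0.01365/0.1182 = 0.11548
0.1269/0.7753 = 0.16368
R_total = 0.11 + 0.12197 + 6.8581 + 0.8315 + 0.11548 + 0.16368 + 0.027 = 8.2277 m²·K/W
Q = A·ΔT/R = 50.35 × 41.07 / 8.2277 = 251.33 W

251.3 W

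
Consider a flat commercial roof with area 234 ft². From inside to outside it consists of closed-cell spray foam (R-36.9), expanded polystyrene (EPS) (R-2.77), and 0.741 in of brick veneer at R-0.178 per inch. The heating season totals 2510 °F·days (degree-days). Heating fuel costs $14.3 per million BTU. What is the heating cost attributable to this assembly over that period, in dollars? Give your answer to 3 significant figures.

5.06 dollars

0.741 × 0.178 = 0.1319
R_total = 36.9 + 2.77 + 0.1319 = 39.8 ft²·°F·h/BTU
E = A × HDD × 24 / R = 234 × 2510 × 24 / 39.8 = 354200 BTU
Cost = 354200/10⁶ × 14.3 = $5.064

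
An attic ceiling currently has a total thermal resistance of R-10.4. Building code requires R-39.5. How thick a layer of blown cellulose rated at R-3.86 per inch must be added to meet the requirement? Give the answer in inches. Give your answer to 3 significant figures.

ΔR = 39.5 − 10.4 = 29.1 ft²·°F·h/BTU
L = ΔR / (R/in) = 29.1/3.86 = 7.539 in

7.54 in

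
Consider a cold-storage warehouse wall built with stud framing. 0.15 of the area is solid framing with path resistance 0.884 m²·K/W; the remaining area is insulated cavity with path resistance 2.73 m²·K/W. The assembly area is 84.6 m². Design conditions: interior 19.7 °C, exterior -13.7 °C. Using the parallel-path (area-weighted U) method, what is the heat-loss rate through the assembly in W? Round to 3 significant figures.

1360 W

U_eff = 0.85/2.73 + 0.15/0.884 = 0.3114 + 0.1697 = 0.481
R_eff = 1/U_eff = 2.079 m²·K/W
Q = 84.6 × (19.7 − (-13.7)) / 2.079 = 1359 W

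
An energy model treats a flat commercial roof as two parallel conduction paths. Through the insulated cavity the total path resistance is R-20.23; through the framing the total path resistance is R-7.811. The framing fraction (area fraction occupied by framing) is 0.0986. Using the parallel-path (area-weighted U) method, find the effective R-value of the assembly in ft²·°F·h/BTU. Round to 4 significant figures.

U_eff = 0.9014/20.23 + 0.0986/7.811 = 0.044558 + 0.012623 = 0.057181
R_eff = 1/U_eff = 17.488 ft²·°F·h/BTU

17.49 ft²·°F·h/BTU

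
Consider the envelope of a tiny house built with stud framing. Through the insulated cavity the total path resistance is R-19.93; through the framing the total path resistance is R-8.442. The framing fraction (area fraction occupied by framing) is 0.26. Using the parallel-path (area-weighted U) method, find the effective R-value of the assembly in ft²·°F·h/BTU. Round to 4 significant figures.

U_eff = 0.74/19.93 + 0.26/8.442 = 0.03713 + 0.030798 = 0.067928
R_eff = 1/U_eff = 14.721 ft²·°F·h/BTU

14.72 ft²·°F·h/BTU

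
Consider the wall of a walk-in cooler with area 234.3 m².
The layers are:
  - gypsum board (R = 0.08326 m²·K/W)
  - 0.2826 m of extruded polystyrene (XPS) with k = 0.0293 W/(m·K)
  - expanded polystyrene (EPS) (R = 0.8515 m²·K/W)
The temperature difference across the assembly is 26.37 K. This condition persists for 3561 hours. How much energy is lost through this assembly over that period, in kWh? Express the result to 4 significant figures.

2080 kWh

0.2826/0.0293 = 9.6451
R_total = 0.08326 + 9.6451 + 0.8515 = 10.58 m²·K/W
Q = 234.3 × 26.37 / 10.58 = 583.99 W
E = 583.99 W × 3561 h / 1000 = 2079.6 kWh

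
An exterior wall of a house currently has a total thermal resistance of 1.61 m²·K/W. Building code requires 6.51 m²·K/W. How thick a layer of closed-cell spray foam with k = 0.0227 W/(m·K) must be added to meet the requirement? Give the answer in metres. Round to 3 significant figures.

0.111 m

ΔR = 6.51 − 1.61 = 4.9 m²·K/W
L = ΔR × k = 4.9 × 0.0227 = 0.1112 m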